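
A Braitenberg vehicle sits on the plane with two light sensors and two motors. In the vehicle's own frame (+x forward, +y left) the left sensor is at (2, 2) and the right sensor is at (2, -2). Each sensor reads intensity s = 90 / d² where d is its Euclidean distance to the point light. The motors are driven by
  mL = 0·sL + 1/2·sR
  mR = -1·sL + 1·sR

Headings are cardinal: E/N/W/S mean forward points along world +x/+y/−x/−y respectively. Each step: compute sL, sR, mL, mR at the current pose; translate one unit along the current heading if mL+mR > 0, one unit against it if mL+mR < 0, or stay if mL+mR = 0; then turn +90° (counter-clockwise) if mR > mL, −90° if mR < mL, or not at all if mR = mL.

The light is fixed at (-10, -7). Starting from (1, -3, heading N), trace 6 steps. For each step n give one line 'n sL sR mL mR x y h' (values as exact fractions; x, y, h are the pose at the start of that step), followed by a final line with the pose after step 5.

n=0: pose=(1,-3,N); sL=10/13, sR=18/41; mL=9/41, mR=-176/533; mL+mR=-59/533 → advance -1; mR−mL=-293/533 → turn -1·90°
n=1: pose=(1,-4,E); sL=45/97, sR=9/17; mL=9/34, mR=108/1649; mL+mR=1089/3298 → advance +1; mR−mL=-657/3298 → turn -1·90°
n=2: pose=(2,-4,S); sL=90/197, sR=90/101; mL=45/101, mR=8640/19897; mL+mR=17505/19897 → advance +1; mR−mL=-225/19897 → turn -1·90°
n=3: pose=(2,-5,W); sL=9/10, sR=45/58; mL=45/116, mR=-18/145; mL+mR=153/580 → advance +1; mR−mL=-297/580 → turn -1·90°
n=4: pose=(1,-5,N); sL=90/97, sR=18/37; mL=9/37, mR=-1584/3589; mL+mR=-711/3589 → advance -1; mR−mL=-2457/3589 → turn -1·90°
n=5: pose=(1,-6,E); sL=45/89, sR=9/17; mL=9/34, mR=36/1513; mL+mR=873/3026 → advance +1; mR−mL=-729/3026 → turn -1·90°

0 10/13 18/41 9/41 -176/533 1 -3 N
1 45/97 9/17 9/34 108/1649 1 -4 E
2 90/197 90/101 45/101 8640/19897 2 -4 S
3 9/10 45/58 45/116 -18/145 2 -5 W
4 90/97 18/37 9/37 -1584/3589 1 -5 N
5 45/89 9/17 9/34 36/1513 1 -6 E
final 2 -6 S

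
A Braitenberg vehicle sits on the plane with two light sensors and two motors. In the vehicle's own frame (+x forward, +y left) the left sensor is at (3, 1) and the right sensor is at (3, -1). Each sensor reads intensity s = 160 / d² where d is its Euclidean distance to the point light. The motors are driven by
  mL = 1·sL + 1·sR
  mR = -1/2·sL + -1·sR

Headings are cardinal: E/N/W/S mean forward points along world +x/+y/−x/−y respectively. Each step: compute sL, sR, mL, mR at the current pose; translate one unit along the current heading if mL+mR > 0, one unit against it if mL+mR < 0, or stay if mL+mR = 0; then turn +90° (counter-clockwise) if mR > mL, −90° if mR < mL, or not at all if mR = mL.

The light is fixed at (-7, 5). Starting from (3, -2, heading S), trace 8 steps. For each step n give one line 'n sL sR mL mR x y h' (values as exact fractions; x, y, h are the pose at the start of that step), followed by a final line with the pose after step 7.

0 160/221 160/181 64320/40001 -49840/40001 3 -2 S
1 16/13 80/49 1824/637 -1432/637 3 -3 W
2 160/89 32/25 6848/2225 -4848/2225 2 -3 N
3 8/9 10/13 194/117 -142/117 2 -2 E
4 160/221 160/181 64320/40001 -49840/40001 3 -2 S
5 16/13 80/49 1824/637 -1432/637 3 -3 W
6 160/89 32/25 6848/2225 -4848/2225 2 -3 N
7 8/9 10/13 194/117 -142/117 2 -2 E
final 3 -2 S

n=0: pose=(3,-2,S); sL=160/221, sR=160/181; mL=64320/40001, mR=-49840/40001; mL+mR=80/221 → advance +1; mR−mL=-114160/40001 → turn -1·90°
n=1: pose=(3,-3,W); sL=16/13, sR=80/49; mL=1824/637, mR=-1432/637; mL+mR=8/13 → advance +1; mR−mL=-3256/637 → turn -1·90°
n=2: pose=(2,-3,N); sL=160/89, sR=32/25; mL=6848/2225, mR=-4848/2225; mL+mR=80/89 → advance +1; mR−mL=-11696/2225 → turn -1·90°
n=3: pose=(2,-2,E); sL=8/9, sR=10/13; mL=194/117, mR=-142/117; mL+mR=4/9 → advance +1; mR−mL=-112/39 → turn -1·90°
n=4: pose=(3,-2,S); sL=160/221, sR=160/181; mL=64320/40001, mR=-49840/40001; mL+mR=80/221 → advance +1; mR−mL=-114160/40001 → turn -1·90°
n=5: pose=(3,-3,W); sL=16/13, sR=80/49; mL=1824/637, mR=-1432/637; mL+mR=8/13 → advance +1; mR−mL=-3256/637 → turn -1·90°
n=6: pose=(2,-3,N); sL=160/89, sR=32/25; mL=6848/2225, mR=-4848/2225; mL+mR=80/89 → advance +1; mR−mL=-11696/2225 → turn -1·90°
n=7: pose=(2,-2,E); sL=8/9, sR=10/13; mL=194/117, mR=-142/117; mL+mR=4/9 → advance +1; mR−mL=-112/39 → turn -1·90°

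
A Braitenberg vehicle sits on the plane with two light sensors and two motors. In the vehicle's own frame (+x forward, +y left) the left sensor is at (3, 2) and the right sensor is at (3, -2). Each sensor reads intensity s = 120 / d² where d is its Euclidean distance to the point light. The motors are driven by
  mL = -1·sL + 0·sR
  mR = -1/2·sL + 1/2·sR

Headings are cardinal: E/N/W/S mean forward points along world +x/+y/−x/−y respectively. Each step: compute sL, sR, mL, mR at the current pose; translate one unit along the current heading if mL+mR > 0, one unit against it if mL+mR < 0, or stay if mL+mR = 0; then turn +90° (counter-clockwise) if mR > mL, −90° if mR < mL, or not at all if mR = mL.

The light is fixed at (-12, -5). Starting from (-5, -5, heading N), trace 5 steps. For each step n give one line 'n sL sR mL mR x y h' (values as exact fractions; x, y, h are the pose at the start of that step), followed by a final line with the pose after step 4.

n=0: pose=(-5,-5,N); sL=60/17, sR=4/3; mL=-60/17, mR=-56/51; mL+mR=-236/51 → advance -1; mR−mL=124/51 → turn +1·90°
n=1: pose=(-5,-6,W); sL=24/5, sR=120/17; mL=-24/5, mR=96/85; mL+mR=-312/85 → advance -1; mR−mL=504/85 → turn +1·90°
n=2: pose=(-4,-6,S); sL=30/29, sR=30/13; mL=-30/29, mR=240/377; mL+mR=-150/377 → advance -1; mR−mL=630/377 → turn +1·90°
n=3: pose=(-4,-5,E); sL=24/25, sR=24/25; mL=-24/25, mR=0; mL+mR=-24/25 → advance -1; mR−mL=24/25 → turn +1·90°
n=4: pose=(-5,-5,N); sL=60/17, sR=4/3; mL=-60/17, mR=-56/51; mL+mR=-236/51 → advance -1; mR−mL=124/51 → turn +1·90°

0 60/17 4/3 -60/17 -56/51 -5 -5 N
1 24/5 120/17 -24/5 96/85 -5 -6 W
2 30/29 30/13 -30/29 240/377 -4 -6 S
3 24/25 24/25 -24/25 0 -4 -5 E
4 60/17 4/3 -60/17 -56/51 -5 -5 N
final -5 -6 W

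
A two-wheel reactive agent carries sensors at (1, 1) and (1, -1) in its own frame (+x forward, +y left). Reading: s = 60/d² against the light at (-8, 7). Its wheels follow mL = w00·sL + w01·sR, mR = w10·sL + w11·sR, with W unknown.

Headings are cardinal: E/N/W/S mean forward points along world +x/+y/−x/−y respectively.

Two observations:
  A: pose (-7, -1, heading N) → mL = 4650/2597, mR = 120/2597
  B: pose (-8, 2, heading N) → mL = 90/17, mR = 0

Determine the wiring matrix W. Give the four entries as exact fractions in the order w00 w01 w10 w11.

obs A: pose=(-7,-1,N) → sL=60/49, sR=60/53, mL=4650/2597, mR=120/2597
obs B: pose=(-8,2,N) → sL=60/17, sR=60/17, mL=90/17, mR=0
sensor matrix S = [[60/49, 60/53], [60/17, 60/17]]; det S = 14400/44149
solve [mL_A; mL_B] = S·[w00; w01] and [mR_A; mR_B] = S·[w10; w11]:
  w00 = 1, w01 = 1/2, w10 = 1/2, w11 = -1/2

1 1/2 1/2 -1/2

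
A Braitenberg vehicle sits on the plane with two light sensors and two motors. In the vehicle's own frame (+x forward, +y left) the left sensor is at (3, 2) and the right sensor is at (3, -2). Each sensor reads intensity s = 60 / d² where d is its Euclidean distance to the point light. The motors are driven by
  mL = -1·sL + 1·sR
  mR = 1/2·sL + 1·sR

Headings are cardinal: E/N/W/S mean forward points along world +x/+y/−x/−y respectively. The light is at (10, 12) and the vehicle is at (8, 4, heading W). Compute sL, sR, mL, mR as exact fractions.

left sensor world pos  = (5, 2); dL² = 125
right sensor world pos = (5, 6); dR² = 61
sL = 60/125 = 12/25
sR = 60/61 = 60/61
mL = -1·sL + 1·sR = 768/1525
mR = 1/2·sL + 1·sR = 1866/1525

12/25 60/61 768/1525 1866/1525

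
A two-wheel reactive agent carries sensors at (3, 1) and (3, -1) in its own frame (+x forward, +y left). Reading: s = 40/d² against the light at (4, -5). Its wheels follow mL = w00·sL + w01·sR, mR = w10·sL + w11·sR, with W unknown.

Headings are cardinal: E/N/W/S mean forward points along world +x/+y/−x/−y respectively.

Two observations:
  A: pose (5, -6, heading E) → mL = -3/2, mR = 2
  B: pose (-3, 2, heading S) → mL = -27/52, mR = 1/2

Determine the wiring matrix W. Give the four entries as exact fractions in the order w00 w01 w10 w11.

-1 1/2 0 1

obs A: pose=(5,-6,E) → sL=5/2, sR=2, mL=-3/2, mR=2
obs B: pose=(-3,2,S) → sL=10/13, sR=1/2, mL=-27/52, mR=1/2
sensor matrix S = [[5/2, 2], [10/13, 1/2]]; det S = -15/52
solve [mL_A; mL_B] = S·[w00; w01] and [mR_A; mR_B] = S·[w10; w11]:
  w00 = -1, w01 = 1/2, w10 = 0, w11 = 1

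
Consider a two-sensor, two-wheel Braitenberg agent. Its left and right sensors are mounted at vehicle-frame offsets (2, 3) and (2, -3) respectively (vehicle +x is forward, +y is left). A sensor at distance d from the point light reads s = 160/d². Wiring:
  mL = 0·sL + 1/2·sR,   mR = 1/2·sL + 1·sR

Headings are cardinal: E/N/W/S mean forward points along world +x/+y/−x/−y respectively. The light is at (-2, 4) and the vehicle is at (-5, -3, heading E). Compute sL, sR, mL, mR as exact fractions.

160/17 160/101 80/101 10800/1717

left sensor world pos  = (-3, 0); dL² = 17
right sensor world pos = (-3, -6); dR² = 101
sL = 160/17 = 160/17
sR = 160/101 = 160/101
mL = 0·sL + 1/2·sR = 80/101
mR = 1/2·sL + 1·sR = 10800/1717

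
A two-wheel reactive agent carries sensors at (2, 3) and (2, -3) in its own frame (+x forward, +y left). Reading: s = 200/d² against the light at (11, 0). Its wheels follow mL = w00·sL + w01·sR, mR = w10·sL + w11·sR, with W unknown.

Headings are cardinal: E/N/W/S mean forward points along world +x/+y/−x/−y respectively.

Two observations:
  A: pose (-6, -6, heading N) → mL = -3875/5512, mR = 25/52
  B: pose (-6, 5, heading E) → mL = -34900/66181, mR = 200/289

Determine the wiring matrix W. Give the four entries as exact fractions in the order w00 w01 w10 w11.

1/2 -1 1 0

obs A: pose=(-6,-6,N) → sL=25/52, sR=50/53, mL=-3875/5512, mR=25/52
obs B: pose=(-6,5,E) → sL=200/289, sR=200/229, mL=-34900/66181, mR=200/289
sensor matrix S = [[25/52, 50/53], [200/289, 200/229]]; det S = -10623750/45598709
solve [mL_A; mL_B] = S·[w00; w01] and [mR_A; mR_B] = S·[w10; w11]:
  w00 = 1/2, w01 = -1, w10 = 1, w11 = 0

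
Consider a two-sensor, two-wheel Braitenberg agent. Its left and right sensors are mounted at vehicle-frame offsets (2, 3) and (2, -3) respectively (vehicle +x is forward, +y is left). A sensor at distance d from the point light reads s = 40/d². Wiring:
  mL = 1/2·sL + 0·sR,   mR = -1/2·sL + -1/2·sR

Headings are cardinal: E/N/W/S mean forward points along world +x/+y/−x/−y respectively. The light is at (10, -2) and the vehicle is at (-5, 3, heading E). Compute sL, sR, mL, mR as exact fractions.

40/233 40/173 20/233 -8120/40309

left sensor world pos  = (-3, 6); dL² = 233
right sensor world pos = (-3, 0); dR² = 173
sL = 40/233 = 40/233
sR = 40/173 = 40/173
mL = 1/2·sL + 0·sR = 20/233
mR = -1/2·sL + -1/2·sR = -8120/40309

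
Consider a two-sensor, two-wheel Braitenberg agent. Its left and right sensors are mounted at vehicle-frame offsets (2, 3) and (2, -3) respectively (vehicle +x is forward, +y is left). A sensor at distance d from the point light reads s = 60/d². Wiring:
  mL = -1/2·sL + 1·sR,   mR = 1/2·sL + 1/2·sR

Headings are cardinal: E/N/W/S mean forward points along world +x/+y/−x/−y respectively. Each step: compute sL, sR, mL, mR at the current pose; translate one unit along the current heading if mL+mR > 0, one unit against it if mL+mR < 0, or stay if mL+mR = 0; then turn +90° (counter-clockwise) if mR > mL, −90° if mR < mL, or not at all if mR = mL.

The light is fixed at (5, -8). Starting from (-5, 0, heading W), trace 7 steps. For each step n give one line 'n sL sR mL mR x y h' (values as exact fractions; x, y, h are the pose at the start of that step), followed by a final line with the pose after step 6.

0 60/169 12/53 438/8957 2604/8957 -5 0 W
1 3/5 15/58 -6/145 249/580 -6 0 S
2 60/181 60/97 7950/17557 8340/17557 -6 -1 E
3 6/25 6/13 111/325 114/325 -5 -1 N
4 60/169 12/53 438/8957 2604/8957 -5 0 W
5 3/5 15/58 -6/145 249/580 -6 0 S
6 60/181 60/97 7950/17557 8340/17557 -6 -1 E
final -5 -1 N

n=0: pose=(-5,0,W); sL=60/169, sR=12/53; mL=438/8957, mR=2604/8957; mL+mR=18/53 → advance +1; mR−mL=2166/8957 → turn +1·90°
n=1: pose=(-6,0,S); sL=3/5, sR=15/58; mL=-6/145, mR=249/580; mL+mR=45/116 → advance +1; mR−mL=273/580 → turn +1·90°
n=2: pose=(-6,-1,E); sL=60/181, sR=60/97; mL=7950/17557, mR=8340/17557; mL+mR=90/97 → advance +1; mR−mL=390/17557 → turn +1·90°
n=3: pose=(-5,-1,N); sL=6/25, sR=6/13; mL=111/325, mR=114/325; mL+mR=9/13 → advance +1; mR−mL=3/325 → turn +1·90°
n=4: pose=(-5,0,W); sL=60/169, sR=12/53; mL=438/8957, mR=2604/8957; mL+mR=18/53 → advance +1; mR−mL=2166/8957 → turn +1·90°
n=5: pose=(-6,0,S); sL=3/5, sR=15/58; mL=-6/145, mR=249/580; mL+mR=45/116 → advance +1; mR−mL=273/580 → turn +1·90°
n=6: pose=(-6,-1,E); sL=60/181, sR=60/97; mL=7950/17557, mR=8340/17557; mL+mR=90/97 → advance +1; mR−mL=390/17557 → turn +1·90°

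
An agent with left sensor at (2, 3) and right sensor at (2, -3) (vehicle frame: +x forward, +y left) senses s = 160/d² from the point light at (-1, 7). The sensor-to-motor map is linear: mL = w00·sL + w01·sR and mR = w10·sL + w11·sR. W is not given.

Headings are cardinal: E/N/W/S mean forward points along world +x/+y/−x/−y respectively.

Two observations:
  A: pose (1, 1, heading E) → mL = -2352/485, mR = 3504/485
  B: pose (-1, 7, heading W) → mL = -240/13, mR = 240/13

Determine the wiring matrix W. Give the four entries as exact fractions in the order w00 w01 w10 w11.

obs A: pose=(1,1,E) → sL=32/5, sR=160/97, mL=-2352/485, mR=3504/485
obs B: pose=(-1,7,W) → sL=160/13, sR=160/13, mL=-240/13, mR=240/13
sensor matrix S = [[32/5, 160/97], [160/13, 160/13]]; det S = 73728/1261
solve [mL_A; mL_B] = S·[w00; w01] and [mR_A; mR_B] = S·[w10; w11]:
  w00 = -1/2, w01 = -1, w10 = 1, w11 = 1/2

-1/2 -1 1 1/2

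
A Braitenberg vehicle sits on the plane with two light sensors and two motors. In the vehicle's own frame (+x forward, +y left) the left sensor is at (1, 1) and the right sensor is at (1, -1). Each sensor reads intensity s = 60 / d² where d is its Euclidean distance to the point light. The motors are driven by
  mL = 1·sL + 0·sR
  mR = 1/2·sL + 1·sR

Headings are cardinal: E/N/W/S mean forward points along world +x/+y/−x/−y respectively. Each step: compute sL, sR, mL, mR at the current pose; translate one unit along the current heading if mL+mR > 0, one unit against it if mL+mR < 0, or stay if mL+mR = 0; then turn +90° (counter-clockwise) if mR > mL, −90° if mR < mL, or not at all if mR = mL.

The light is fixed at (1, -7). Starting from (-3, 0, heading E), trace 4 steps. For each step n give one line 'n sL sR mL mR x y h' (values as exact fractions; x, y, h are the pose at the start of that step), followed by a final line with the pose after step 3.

0 60/73 4/3 60/73 382/219 -3 0 E
1 3/4 15/17 3/4 171/136 -2 0 N
2 12/13 60/97 12/13 1362/1261 -2 1 W
3 30/29 30/37 30/29 1425/1073 -3 1 S
final -3 0 E

n=0: pose=(-3,0,E); sL=60/73, sR=4/3; mL=60/73, mR=382/219; mL+mR=562/219 → advance +1; mR−mL=202/219 → turn +1·90°
n=1: pose=(-2,0,N); sL=3/4, sR=15/17; mL=3/4, mR=171/136; mL+mR=273/136 → advance +1; mR−mL=69/136 → turn +1·90°
n=2: pose=(-2,1,W); sL=12/13, sR=60/97; mL=12/13, mR=1362/1261; mL+mR=2526/1261 → advance +1; mR−mL=198/1261 → turn +1·90°
n=3: pose=(-3,1,S); sL=30/29, sR=30/37; mL=30/29, mR=1425/1073; mL+mR=2535/1073 → advance +1; mR−mL=315/1073 → turn +1·90°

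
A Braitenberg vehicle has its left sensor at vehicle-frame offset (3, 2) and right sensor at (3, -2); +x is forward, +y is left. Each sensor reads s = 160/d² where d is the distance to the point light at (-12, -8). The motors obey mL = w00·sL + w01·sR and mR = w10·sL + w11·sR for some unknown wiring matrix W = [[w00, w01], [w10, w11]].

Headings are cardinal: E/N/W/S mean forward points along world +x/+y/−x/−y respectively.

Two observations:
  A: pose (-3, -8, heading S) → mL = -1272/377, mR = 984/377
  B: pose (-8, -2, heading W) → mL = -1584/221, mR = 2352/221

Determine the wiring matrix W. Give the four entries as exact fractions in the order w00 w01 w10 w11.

-1/2 -1 1 1/2

obs A: pose=(-3,-8,S) → sL=16/13, sR=80/29, mL=-1272/377, mR=984/377
obs B: pose=(-8,-2,W) → sL=160/17, sR=32/13, mL=-1584/221, mR=2352/221
sensor matrix S = [[16/13, 80/29], [160/17, 32/13]]; det S = -1910784/83317
solve [mL_A; mL_B] = S·[w00; w01] and [mR_A; mR_B] = S·[w10; w11]:
  w00 = -1/2, w01 = -1, w10 = 1, w11 = 1/2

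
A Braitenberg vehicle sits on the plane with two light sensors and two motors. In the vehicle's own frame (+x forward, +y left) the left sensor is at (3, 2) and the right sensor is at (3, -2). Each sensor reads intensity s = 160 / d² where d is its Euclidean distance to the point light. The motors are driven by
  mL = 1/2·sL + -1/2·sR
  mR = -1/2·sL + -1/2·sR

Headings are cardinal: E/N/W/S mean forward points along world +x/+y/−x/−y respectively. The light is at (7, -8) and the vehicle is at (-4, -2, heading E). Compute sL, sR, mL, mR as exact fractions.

left sensor world pos  = (-1, 0); dL² = 128
right sensor world pos = (-1, -4); dR² = 80
sL = 160/128 = 5/4
sR = 160/80 = 2
mL = 1/2·sL + -1/2·sR = -3/8
mR = -1/2·sL + -1/2·sR = -13/8

5/4 2 -3/8 -13/8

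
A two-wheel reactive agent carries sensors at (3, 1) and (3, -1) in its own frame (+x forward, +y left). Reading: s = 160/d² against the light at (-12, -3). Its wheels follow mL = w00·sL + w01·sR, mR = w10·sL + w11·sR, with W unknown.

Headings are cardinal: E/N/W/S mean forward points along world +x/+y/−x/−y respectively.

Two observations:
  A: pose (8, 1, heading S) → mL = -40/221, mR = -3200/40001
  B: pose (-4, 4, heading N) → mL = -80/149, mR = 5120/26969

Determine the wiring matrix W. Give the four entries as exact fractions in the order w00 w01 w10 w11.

-1/2 0 1 -1

obs A: pose=(8,1,S) → sL=80/221, sR=80/181, mL=-40/221, mR=-3200/40001
obs B: pose=(-4,4,N) → sL=160/149, sR=160/181, mL=-80/149, mR=5120/26969
sensor matrix S = [[80/221, 80/181], [160/149, 160/181]]; det S = -921600/5960149
solve [mL_A; mL_B] = S·[w00; w01] and [mR_A; mR_B] = S·[w10; w11]:
  w00 = -1/2, w01 = 0, w10 = 1, w11 = -1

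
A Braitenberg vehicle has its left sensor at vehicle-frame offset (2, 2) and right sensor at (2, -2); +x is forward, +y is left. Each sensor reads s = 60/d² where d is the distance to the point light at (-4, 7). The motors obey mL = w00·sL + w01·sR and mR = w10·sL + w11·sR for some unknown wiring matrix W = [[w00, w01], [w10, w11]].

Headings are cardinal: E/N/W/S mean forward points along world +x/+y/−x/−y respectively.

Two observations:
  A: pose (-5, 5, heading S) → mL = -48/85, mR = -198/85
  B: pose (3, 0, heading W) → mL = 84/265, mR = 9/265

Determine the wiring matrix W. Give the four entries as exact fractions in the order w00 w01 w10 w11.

obs A: pose=(-5,5,S) → sL=60/17, sR=12/5, mL=-48/85, mR=-198/85
obs B: pose=(3,0,W) → sL=30/53, sR=6/5, mL=84/265, mR=9/265
sensor matrix S = [[60/17, 12/5], [30/53, 6/5]]; det S = 2592/901
solve [mL_A; mL_B] = S·[w00; w01] and [mR_A; mR_B] = S·[w10; w11]:
  w00 = -1/2, w01 = 1/2, w10 = -1, w11 = 1/2

-1/2 1/2 -1 1/2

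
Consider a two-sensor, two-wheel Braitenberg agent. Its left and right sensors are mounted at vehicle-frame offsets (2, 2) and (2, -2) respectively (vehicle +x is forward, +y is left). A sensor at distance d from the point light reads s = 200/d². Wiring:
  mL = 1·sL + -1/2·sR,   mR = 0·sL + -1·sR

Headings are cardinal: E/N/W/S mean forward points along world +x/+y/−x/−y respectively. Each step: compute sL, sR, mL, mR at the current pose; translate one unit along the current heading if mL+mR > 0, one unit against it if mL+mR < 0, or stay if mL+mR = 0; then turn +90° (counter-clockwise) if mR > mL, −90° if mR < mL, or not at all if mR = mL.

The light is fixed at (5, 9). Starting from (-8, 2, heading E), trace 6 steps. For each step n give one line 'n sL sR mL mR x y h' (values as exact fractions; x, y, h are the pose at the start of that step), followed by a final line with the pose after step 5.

n=0: pose=(-8,2,E); sL=100/73, sR=100/101; mL=6450/7373, mR=-100/101; mL+mR=-850/7373 → advance -1; mR−mL=-13750/7373 → turn -1·90°
n=1: pose=(-9,2,S); sL=8/9, sR=200/337; mL=1796/3033, mR=-200/337; mL+mR=-4/3033 → advance -1; mR−mL=-3596/3033 → turn -1·90°
n=2: pose=(-9,3,W); sL=5/8, sR=25/34; mL=35/136, mR=-25/34; mL+mR=-65/136 → advance -1; mR−mL=-135/136 → turn -1·90°
n=3: pose=(-8,3,N); sL=200/241, sR=200/137; mL=3300/33017, mR=-200/137; mL+mR=-44900/33017 → advance -1; mR−mL=-51500/33017 → turn -1·90°
n=4: pose=(-8,2,E); sL=100/73, sR=100/101; mL=6450/7373, mR=-100/101; mL+mR=-850/7373 → advance -1; mR−mL=-13750/7373 → turn -1·90°
n=5: pose=(-9,2,S); sL=8/9, sR=200/337; mL=1796/3033, mR=-200/337; mL+mR=-4/3033 → advance -1; mR−mL=-3596/3033 → turn -1·90°

0 100/73 100/101 6450/7373 -100/101 -8 2 E
1 8/9 200/337 1796/3033 -200/337 -9 2 S
2 5/8 25/34 35/136 -25/34 -9 3 W
3 200/241 200/137 3300/33017 -200/137 -8 3 N
4 100/73 100/101 6450/7373 -100/101 -8 2 E
5 8/9 200/337 1796/3033 -200/337 -9 2 S
final -9 3 W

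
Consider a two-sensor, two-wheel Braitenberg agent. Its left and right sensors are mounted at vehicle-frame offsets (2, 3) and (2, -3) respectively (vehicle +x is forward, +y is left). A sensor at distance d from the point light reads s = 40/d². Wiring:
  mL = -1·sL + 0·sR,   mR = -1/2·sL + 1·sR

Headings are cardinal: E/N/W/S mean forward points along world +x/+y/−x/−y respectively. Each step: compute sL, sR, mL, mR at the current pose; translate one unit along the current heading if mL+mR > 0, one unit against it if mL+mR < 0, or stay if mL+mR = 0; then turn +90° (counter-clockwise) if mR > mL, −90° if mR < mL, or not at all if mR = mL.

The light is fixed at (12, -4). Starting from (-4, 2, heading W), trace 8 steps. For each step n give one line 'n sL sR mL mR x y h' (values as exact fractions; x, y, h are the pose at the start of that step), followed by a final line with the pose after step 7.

0 40/333 8/81 -40/333 116/2997 -4 2 W
1 1/4 2/17 -1/4 -1/136 -3 2 S
2 40/269 8/37 -40/269 1412/9953 -3 3 E
3 20/221 4/25 -20/221 634/5525 -4 3 N
4 40/349 8/89 -40/349 1012/31061 -4 4 W
5 2/9 1/9 -2/9 0 -3 4 S
6 40/313 8/41 -40/313 1684/12833 -3 5 E
7 4/41 20/121 -4/41 578/4961 -2 5 N
final -2 6 W

n=0: pose=(-4,2,W); sL=40/333, sR=8/81; mL=-40/333, mR=116/2997; mL+mR=-244/2997 → advance -1; mR−mL=476/2997 → turn +1·90°
n=1: pose=(-3,2,S); sL=1/4, sR=2/17; mL=-1/4, mR=-1/136; mL+mR=-35/136 → advance -1; mR−mL=33/136 → turn +1·90°
n=2: pose=(-3,3,E); sL=40/269, sR=8/37; mL=-40/269, mR=1412/9953; mL+mR=-68/9953 → advance -1; mR−mL=2892/9953 → turn +1·90°
n=3: pose=(-4,3,N); sL=20/221, sR=4/25; mL=-20/221, mR=634/5525; mL+mR=134/5525 → advance +1; mR−mL=1134/5525 → turn +1·90°
n=4: pose=(-4,4,W); sL=40/349, sR=8/89; mL=-40/349, mR=1012/31061; mL+mR=-2548/31061 → advance -1; mR−mL=4572/31061 → turn +1·90°
n=5: pose=(-3,4,S); sL=2/9, sR=1/9; mL=-2/9, mR=0; mL+mR=-2/9 → advance -1; mR−mL=2/9 → turn +1·90°
n=6: pose=(-3,5,E); sL=40/313, sR=8/41; mL=-40/313, mR=1684/12833; mL+mR=44/12833 → advance +1; mR−mL=3324/12833 → turn +1·90°
n=7: pose=(-2,5,N); sL=4/41, sR=20/121; mL=-4/41, mR=578/4961; mL+mR=94/4961 → advance +1; mR−mL=1062/4961 → turn +1·90°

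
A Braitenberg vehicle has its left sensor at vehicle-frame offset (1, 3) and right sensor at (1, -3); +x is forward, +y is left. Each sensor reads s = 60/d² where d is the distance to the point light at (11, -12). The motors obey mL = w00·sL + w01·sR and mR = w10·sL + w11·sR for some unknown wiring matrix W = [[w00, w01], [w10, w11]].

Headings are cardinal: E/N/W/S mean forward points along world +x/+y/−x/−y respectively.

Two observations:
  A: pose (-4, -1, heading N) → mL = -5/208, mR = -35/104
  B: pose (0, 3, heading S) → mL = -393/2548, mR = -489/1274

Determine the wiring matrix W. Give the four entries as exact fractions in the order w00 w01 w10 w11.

obs A: pose=(-4,-1,N) → sL=5/39, sR=5/24, mL=-5/208, mR=-35/104
obs B: pose=(0,3,S) → sL=3/13, sR=15/98, mL=-393/2548, mR=-489/1274
sensor matrix S = [[5/39, 5/24], [3/13, 15/98]]; det S = -145/5096
solve [mL_A; mL_B] = S·[w00; w01] and [mR_A; mR_B] = S·[w10; w11]:
  w00 = -1, w01 = 1/2, w10 = -1, w11 = -1

-1 1/2 -1 -1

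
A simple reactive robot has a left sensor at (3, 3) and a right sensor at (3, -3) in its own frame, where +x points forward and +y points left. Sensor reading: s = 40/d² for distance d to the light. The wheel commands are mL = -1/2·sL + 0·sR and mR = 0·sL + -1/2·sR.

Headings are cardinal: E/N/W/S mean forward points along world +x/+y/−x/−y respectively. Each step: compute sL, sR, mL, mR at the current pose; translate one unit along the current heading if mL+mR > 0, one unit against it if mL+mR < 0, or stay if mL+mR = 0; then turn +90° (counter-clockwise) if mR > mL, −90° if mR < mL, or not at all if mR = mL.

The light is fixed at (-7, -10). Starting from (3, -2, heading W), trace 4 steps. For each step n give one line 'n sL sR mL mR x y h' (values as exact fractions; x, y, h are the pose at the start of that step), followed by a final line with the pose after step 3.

0 20/37 4/17 -10/37 -2/17 3 -2 W
1 40/221 40/89 -20/221 -20/89 4 -2 S
2 2/5 5/26 -1/5 -5/52 4 -1 W
3 40/261 40/117 -20/261 -20/117 5 -1 S
final 5 0 W

n=0: pose=(3,-2,W); sL=20/37, sR=4/17; mL=-10/37, mR=-2/17; mL+mR=-244/629 → advance -1; mR−mL=96/629 → turn +1·90°
n=1: pose=(4,-2,S); sL=40/221, sR=40/89; mL=-20/221, mR=-20/89; mL+mR=-6200/19669 → advance -1; mR−mL=-2640/19669 → turn -1·90°
n=2: pose=(4,-1,W); sL=2/5, sR=5/26; mL=-1/5, mR=-5/52; mL+mR=-77/260 → advance -1; mR−mL=27/260 → turn +1·90°
n=3: pose=(5,-1,S); sL=40/261, sR=40/117; mL=-20/261, mR=-20/117; mL+mR=-280/1131 → advance -1; mR−mL=-320/3393 → turn -1·90°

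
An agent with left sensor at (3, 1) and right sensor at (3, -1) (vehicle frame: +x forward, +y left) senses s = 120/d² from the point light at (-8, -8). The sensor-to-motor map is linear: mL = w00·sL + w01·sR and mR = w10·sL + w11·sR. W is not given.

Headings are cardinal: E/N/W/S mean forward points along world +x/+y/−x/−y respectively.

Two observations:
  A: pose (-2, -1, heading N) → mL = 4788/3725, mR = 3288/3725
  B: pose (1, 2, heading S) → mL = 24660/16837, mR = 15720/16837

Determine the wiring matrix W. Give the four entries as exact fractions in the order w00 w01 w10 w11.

obs A: pose=(-2,-1,N) → sL=24/25, sR=120/149, mL=4788/3725, mR=3288/3725
obs B: pose=(1,2,S) → sL=120/149, sR=120/113, mL=24660/16837, mR=15720/16837
sensor matrix S = [[24/25, 120/149], [120/149, 120/113]]; det S = 4651776/12543565
solve [mL_A; mL_B] = S·[w00; w01] and [mR_A; mR_B] = S·[w10; w11]:
  w00 = 1/2, w01 = 1, w10 = 1/2, w11 = 1/2

1/2 1 1/2 1/2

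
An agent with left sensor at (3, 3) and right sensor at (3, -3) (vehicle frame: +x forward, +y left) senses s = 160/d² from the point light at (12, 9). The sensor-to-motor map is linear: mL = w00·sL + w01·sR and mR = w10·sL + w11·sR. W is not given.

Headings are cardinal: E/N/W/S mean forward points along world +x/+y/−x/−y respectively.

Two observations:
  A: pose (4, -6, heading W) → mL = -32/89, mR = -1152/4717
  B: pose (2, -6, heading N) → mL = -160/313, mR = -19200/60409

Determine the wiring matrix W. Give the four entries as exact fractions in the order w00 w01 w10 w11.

-1 0 1 -1

obs A: pose=(4,-6,W) → sL=32/89, sR=32/53, mL=-32/89, mR=-1152/4717
obs B: pose=(2,-6,N) → sL=160/313, sR=160/193, mL=-160/313, mR=-19200/60409
sensor matrix S = [[32/89, 32/53], [160/313, 160/193]]; det S = -3010560/284949253
solve [mL_A; mL_B] = S·[w00; w01] and [mR_A; mR_B] = S·[w10; w11]:
  w00 = -1, w01 = 0, w10 = 1, w11 = -1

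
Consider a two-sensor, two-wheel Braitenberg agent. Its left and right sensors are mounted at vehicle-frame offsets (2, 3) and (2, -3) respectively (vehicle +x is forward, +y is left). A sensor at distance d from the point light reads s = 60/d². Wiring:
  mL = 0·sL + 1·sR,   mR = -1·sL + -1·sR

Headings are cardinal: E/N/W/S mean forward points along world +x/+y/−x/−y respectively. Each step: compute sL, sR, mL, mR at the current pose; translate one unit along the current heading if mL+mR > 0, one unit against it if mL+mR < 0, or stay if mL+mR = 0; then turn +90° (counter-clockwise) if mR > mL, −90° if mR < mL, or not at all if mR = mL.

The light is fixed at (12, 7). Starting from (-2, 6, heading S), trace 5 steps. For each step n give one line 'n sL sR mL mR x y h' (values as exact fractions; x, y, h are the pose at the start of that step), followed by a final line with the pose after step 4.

n=0: pose=(-2,6,S); sL=6/13, sR=30/149; mL=30/149, mR=-1284/1937; mL+mR=-6/13 → advance -1; mR−mL=-1674/1937 → turn -1·90°
n=1: pose=(-2,7,W); sL=12/53, sR=12/53; mL=12/53, mR=-24/53; mL+mR=-12/53 → advance -1; mR−mL=-36/53 → turn -1·90°
n=2: pose=(-1,7,N); sL=3/13, sR=15/26; mL=15/26, mR=-21/26; mL+mR=-3/13 → advance -1; mR−mL=-18/13 → turn -1·90°
n=3: pose=(-1,6,E); sL=12/25, sR=60/137; mL=60/137, mR=-3144/3425; mL+mR=-12/25 → advance -1; mR−mL=-4644/3425 → turn -1·90°
n=4: pose=(-2,6,S); sL=6/13, sR=30/149; mL=30/149, mR=-1284/1937; mL+mR=-6/13 → advance -1; mR−mL=-1674/1937 → turn -1·90°

0 6/13 30/149 30/149 -1284/1937 -2 6 S
1 12/53 12/53 12/53 -24/53 -2 7 W
2 3/13 15/26 15/26 -21/26 -1 7 N
3 12/25 60/137 60/137 -3144/3425 -1 6 E
4 6/13 30/149 30/149 -1284/1937 -2 6 S
final -2 7 W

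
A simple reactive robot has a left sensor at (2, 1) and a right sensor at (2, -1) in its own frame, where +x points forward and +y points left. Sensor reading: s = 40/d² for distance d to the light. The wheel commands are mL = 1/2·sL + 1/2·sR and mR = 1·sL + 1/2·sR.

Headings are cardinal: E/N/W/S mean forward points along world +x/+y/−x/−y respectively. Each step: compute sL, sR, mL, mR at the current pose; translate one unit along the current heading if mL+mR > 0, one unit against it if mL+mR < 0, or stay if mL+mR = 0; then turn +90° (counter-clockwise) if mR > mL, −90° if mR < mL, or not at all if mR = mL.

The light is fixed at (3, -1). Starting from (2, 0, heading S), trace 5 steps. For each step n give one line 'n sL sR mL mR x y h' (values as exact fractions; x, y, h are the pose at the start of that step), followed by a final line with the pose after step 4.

n=0: pose=(2,0,S); sL=40, sR=8; mL=24, mR=44; mL+mR=68 → advance +1; mR−mL=20 → turn +1·90°
n=1: pose=(2,-1,E); sL=20, sR=20; mL=20, mR=30; mL+mR=50 → advance +1; mR−mL=10 → turn +1·90°
n=2: pose=(3,-1,N); sL=8, sR=8; mL=8, mR=12; mL+mR=20 → advance +1; mR−mL=4 → turn +1·90°
n=3: pose=(3,0,W); sL=10, sR=5; mL=15/2, mR=25/2; mL+mR=20 → advance +1; mR−mL=5 → turn +1·90°
n=4: pose=(2,0,S); sL=40, sR=8; mL=24, mR=44; mL+mR=68 → advance +1; mR−mL=20 → turn +1·90°

0 40 8 24 44 2 0 S
1 20 20 20 30 2 -1 E
2 8 8 8 12 3 -1 N
3 10 5 15/2 25/2 3 0 W
4 40 8 24 44 2 0 S
final 2 -1 E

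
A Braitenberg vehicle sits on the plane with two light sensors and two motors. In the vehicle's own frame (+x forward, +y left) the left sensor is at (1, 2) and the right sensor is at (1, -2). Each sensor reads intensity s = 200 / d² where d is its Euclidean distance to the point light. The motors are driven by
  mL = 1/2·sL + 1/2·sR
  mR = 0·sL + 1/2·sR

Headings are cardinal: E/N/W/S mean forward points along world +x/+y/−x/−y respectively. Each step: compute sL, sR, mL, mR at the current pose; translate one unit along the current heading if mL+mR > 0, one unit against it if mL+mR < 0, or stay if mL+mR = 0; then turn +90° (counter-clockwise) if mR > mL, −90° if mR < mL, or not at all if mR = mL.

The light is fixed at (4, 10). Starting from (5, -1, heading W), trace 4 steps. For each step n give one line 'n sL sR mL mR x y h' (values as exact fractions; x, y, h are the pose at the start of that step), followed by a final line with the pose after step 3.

n=0: pose=(5,-1,W); sL=200/169, sR=200/81; mL=25000/13689, mR=100/81; mL+mR=41900/13689 → advance +1; mR−mL=-100/169 → turn -1·90°
n=1: pose=(4,-1,N); sL=25/13, sR=25/13; mL=25/13, mR=25/26; mL+mR=75/26 → advance +1; mR−mL=-25/26 → turn -1·90°
n=2: pose=(4,0,E); sL=40/13, sR=40/29; mL=840/377, mR=20/29; mL+mR=1100/377 → advance +1; mR−mL=-20/13 → turn -1·90°
n=3: pose=(5,0,S); sL=20/13, sR=100/61; mL=1260/793, mR=50/61; mL+mR=1910/793 → advance +1; mR−mL=-10/13 → turn -1·90°

0 200/169 200/81 25000/13689 100/81 5 -1 W
1 25/13 25/13 25/13 25/26 4 -1 N
2 40/13 40/29 840/377 20/29 4 0 E
3 20/13 100/61 1260/793 50/61 5 0 S
final 5 -1 W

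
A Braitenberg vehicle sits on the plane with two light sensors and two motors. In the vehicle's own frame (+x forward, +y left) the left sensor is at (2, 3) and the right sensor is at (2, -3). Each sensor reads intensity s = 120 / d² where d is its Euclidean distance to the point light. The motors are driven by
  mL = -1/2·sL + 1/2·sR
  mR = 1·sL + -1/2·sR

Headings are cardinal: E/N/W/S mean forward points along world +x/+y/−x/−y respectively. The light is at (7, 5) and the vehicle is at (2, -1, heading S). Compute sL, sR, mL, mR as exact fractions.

30/17 15/16 -225/544 705/544

left sensor world pos  = (5, -3); dL² = 68
right sensor world pos = (-1, -3); dR² = 128
sL = 120/68 = 30/17
sR = 120/128 = 15/16
mL = -1/2·sL + 1/2·sR = -225/544
mR = 1·sL + -1/2·sR = 705/544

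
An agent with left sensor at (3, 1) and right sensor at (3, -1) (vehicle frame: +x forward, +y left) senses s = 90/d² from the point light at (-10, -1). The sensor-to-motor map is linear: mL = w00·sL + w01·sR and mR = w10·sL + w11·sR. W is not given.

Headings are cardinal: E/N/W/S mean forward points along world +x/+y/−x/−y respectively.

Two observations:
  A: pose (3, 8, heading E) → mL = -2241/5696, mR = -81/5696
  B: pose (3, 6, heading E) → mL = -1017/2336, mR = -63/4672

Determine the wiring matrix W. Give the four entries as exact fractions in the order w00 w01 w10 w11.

obs A: pose=(3,8,E) → sL=45/178, sR=9/32, mL=-2241/5696, mR=-81/5696
obs B: pose=(3,6,E) → sL=9/32, sR=45/146, mL=-1017/2336, mR=-63/4672
sensor matrix S = [[45/178, 9/32], [9/32, 45/146]]; det S = -7857/6652928
solve [mL_A; mL_B] = S·[w00; w01] and [mR_A; mR_B] = S·[w10; w11]:
  w00 = -1, w01 = -1/2, w10 = 1/2, w11 = -1/2

-1 -1/2 1/2 -1/2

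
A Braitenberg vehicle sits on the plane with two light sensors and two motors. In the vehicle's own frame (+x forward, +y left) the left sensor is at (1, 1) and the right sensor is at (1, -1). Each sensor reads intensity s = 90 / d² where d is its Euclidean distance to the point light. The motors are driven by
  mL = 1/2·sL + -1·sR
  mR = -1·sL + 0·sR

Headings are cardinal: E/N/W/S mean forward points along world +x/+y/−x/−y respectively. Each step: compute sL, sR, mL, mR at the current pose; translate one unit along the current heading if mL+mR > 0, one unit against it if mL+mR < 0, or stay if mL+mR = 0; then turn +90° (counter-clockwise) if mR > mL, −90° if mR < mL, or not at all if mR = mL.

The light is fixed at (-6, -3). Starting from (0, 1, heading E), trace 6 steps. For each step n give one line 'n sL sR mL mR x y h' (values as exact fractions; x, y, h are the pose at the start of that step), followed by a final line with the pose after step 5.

0 45/37 45/29 -2025/2146 -45/37 0 1 E
1 2 18/5 -13/5 -2 -1 1 S
2 5/4 45/26 -115/104 -5/4 -1 2 E
3 90/41 18/5 -513/205 -90/41 -2 2 S
4 45/37 9/5 -441/370 -45/37 -2 3 E
5 90/41 90/29 -2385/1189 -90/41 -3 3 S
final -3 4 W

n=0: pose=(0,1,E); sL=45/37, sR=45/29; mL=-2025/2146, mR=-45/37; mL+mR=-4635/2146 → advance -1; mR−mL=-585/2146 → turn -1·90°
n=1: pose=(-1,1,S); sL=2, sR=18/5; mL=-13/5, mR=-2; mL+mR=-23/5 → advance -1; mR−mL=3/5 → turn +1·90°
n=2: pose=(-1,2,E); sL=5/4, sR=45/26; mL=-115/104, mR=-5/4; mL+mR=-245/104 → advance -1; mR−mL=-15/104 → turn -1·90°
n=3: pose=(-2,2,S); sL=90/41, sR=18/5; mL=-513/205, mR=-90/41; mL+mR=-963/205 → advance -1; mR−mL=63/205 → turn +1·90°
n=4: pose=(-2,3,E); sL=45/37, sR=9/5; mL=-441/370, mR=-45/37; mL+mR=-891/370 → advance -1; mR−mL=-9/370 → turn -1·90°
n=5: pose=(-3,3,S); sL=90/41, sR=90/29; mL=-2385/1189, mR=-90/41; mL+mR=-4995/1189 → advance -1; mR−mL=-225/1189 → turn -1·90°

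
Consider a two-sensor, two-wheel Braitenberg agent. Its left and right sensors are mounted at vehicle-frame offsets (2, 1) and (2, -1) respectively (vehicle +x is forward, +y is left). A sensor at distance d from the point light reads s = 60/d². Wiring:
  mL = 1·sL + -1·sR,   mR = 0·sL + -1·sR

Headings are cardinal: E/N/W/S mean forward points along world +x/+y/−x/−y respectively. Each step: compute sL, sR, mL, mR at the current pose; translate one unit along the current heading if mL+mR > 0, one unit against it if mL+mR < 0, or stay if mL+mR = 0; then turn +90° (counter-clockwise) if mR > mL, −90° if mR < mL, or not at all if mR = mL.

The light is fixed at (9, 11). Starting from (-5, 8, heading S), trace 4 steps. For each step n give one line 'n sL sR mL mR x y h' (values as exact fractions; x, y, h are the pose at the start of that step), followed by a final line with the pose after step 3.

n=0: pose=(-5,8,S); sL=30/97, sR=6/25; mL=168/2425, mR=-6/25; mL+mR=-414/2425 → advance -1; mR−mL=-30/97 → turn -1·90°
n=1: pose=(-5,9,W); sL=12/53, sR=60/257; mL=-96/13621, mR=-60/257; mL+mR=-3276/13621 → advance -1; mR−mL=-12/53 → turn -1·90°
n=2: pose=(-4,9,N); sL=15/49, sR=5/12; mL=-65/588, mR=-5/12; mL+mR=-155/294 → advance -1; mR−mL=-15/49 → turn -1·90°
n=3: pose=(-4,8,E); sL=12/25, sR=60/137; mL=144/3425, mR=-60/137; mL+mR=-1356/3425 → advance -1; mR−mL=-12/25 → turn -1·90°

0 30/97 6/25 168/2425 -6/25 -5 8 S
1 12/53 60/257 -96/13621 -60/257 -5 9 W
2 15/49 5/12 -65/588 -5/12 -4 9 N
3 12/25 60/137 144/3425 -60/137 -4 8 E
final -5 8 S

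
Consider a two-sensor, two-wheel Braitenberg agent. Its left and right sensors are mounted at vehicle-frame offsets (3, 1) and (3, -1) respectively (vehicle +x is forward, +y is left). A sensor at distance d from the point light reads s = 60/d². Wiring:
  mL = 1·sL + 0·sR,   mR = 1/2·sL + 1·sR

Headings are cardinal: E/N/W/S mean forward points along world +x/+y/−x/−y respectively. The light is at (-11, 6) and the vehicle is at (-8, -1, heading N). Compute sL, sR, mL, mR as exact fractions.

3 15/8 3 27/8

left sensor world pos  = (-9, 2); dL² = 20
right sensor world pos = (-7, 2); dR² = 32
sL = 60/20 = 3
sR = 60/32 = 15/8
mL = 1·sL + 0·sR = 3
mR = 1/2·sL + 1·sR = 27/8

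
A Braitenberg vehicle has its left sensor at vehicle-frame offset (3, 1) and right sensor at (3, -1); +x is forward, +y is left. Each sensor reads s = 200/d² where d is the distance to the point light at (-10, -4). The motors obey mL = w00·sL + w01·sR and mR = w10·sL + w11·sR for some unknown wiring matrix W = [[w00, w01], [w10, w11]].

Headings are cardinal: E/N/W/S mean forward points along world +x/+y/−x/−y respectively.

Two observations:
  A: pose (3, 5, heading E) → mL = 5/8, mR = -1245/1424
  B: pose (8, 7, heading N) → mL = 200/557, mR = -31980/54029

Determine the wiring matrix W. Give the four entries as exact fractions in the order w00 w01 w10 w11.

obs A: pose=(3,5,E) → sL=50/89, sR=5/8, mL=5/8, mR=-1245/1424
obs B: pose=(8,7,N) → sL=40/97, sR=200/557, mL=200/557, mR=-31980/54029
sensor matrix S = [[50/89, 5/8], [40/97, 200/557]]; det S = -269325/4808581
solve [mL_A; mL_B] = S·[w00; w01] and [mR_A; mR_B] = S·[w10; w11]:
  w00 = 0, w01 = 1, w10 = -1, w11 = -1/2

0 1 -1 -1/2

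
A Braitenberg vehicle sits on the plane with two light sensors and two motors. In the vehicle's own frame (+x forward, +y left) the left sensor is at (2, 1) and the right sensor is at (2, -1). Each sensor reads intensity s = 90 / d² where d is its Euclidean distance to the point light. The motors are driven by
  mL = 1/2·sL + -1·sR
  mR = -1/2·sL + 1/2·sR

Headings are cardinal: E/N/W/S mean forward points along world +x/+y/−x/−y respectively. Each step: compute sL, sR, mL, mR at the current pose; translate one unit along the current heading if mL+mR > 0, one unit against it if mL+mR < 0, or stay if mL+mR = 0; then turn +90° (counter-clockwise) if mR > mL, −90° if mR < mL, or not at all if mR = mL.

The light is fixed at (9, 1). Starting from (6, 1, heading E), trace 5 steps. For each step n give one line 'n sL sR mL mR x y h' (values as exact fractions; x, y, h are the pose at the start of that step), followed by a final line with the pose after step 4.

n=0: pose=(6,1,E); sL=45, sR=45; mL=-45/2, mR=0; mL+mR=-45/2 → advance -1; mR−mL=45/2 → turn +1·90°
n=1: pose=(5,1,N); sL=90/29, sR=90/13; mL=-2025/377, mR=720/377; mL+mR=-45/13 → advance -1; mR−mL=2745/377 → turn +1·90°
n=2: pose=(5,0,W); sL=9/4, sR=5/2; mL=-11/8, mR=1/8; mL+mR=-5/4 → advance -1; mR−mL=3/2 → turn +1·90°
n=3: pose=(6,0,S); sL=90/13, sR=18/5; mL=-9/65, mR=-108/65; mL+mR=-9/5 → advance -1; mR−mL=-99/65 → turn -1·90°
n=4: pose=(6,1,W); sL=45/13, sR=45/13; mL=-45/26, mR=0; mL+mR=-45/26 → advance -1; mR−mL=45/26 → turn +1·90°

0 45 45 -45/2 0 6 1 E
1 90/29 90/13 -2025/377 720/377 5 1 N
2 9/4 5/2 -11/8 1/8 5 0 W
3 90/13 18/5 -9/65 -108/65 6 0 S
4 45/13 45/13 -45/26 0 6 1 W
final 7 1 S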